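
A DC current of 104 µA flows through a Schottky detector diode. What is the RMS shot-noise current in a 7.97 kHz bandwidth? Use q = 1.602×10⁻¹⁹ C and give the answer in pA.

515 pA

I_n = √(2qI·B)
2qI·B = 2 × 1.602×10⁻¹⁹ × 1.04×10⁻⁴ × 7.97×10³ = 2.66×10⁻¹⁹ A²
I_n = √(2.66×10⁻¹⁹) = 5.15×10⁻¹⁰ A = 515 pA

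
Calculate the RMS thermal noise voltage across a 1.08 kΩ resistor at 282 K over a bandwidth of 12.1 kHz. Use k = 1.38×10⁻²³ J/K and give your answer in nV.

V_n = √(4kTRB)
4kTRB = 4 × 1.38×10⁻²³ × 282 × 1.08×10³ × 1.21×10⁴ = 2.03×10⁻¹³ V²
V_n = √(2.03×10⁻¹³) = 4.51×10⁻⁷ V = 451 nV

451 nV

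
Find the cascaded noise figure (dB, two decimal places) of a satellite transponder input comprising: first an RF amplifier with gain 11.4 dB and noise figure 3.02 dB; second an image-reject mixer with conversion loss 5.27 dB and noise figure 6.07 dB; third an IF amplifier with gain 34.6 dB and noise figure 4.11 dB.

4.17 dB

Convert to linear (a loss of L dB is a gain of −L dB): F_i = 10^(NF_i/10), G_i = 10^(G_i,dB/10)
  Stage 1: F_1 = 10^(3.02/10) = 2.004, G_1 = 10^(11.4/10) = 13.80
  Stage 2: F_2 = 10^(6.07/10) = 4.046, G_2 = 10^(−5.27/10) = 0.2972
  Stage 3: F_3 = 10^(4.11/10) = 2.576, G_3 = 10^(34.6/10) = 2884
Friis cascade:
  F = 2.004 + (4.046 − 1)/13.80 + (2.576 − 1)/4.102 = 2.609
NF = 10 log₁₀(2.609) = 4.17 dB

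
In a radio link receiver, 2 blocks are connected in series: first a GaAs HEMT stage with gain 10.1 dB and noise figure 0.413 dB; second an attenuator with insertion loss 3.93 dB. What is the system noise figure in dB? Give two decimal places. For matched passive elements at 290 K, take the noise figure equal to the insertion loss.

0.95 dB

Convert to linear (a loss of L dB is a gain of −L dB): F_i = 10^(NF_i/10), G_i = 10^(G_i,dB/10)
  Stage 1: F_1 = 10^(0.413/10) = 1.100, G_1 = 10^(10.1/10) = 10.23
  Stage 2: F_2 = 10^(3.93/10) = 2.472, G_2 = 10^(−3.93/10) = 0.4046
Friis cascade:
  F = 1.100 + (2.472 − 1)/10.23 = 1.244
NF = 10 log₁₀(1.244) = 0.95 dB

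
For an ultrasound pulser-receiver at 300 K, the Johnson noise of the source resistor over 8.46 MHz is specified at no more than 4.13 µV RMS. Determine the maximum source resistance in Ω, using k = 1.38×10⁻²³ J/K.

122 Ω

Johnson–Nyquist: V_n = √(4kTRB) ⇒ R = V_n² / (4kTB)
4kTB = 4 × 1.38×10⁻²³ × 300 × 8.46×10⁶ = 1.40×10⁻¹³
R = (4.13×10⁻⁶)² / 1.40×10⁻¹³ = 1.22×10² Ω = 122 Ω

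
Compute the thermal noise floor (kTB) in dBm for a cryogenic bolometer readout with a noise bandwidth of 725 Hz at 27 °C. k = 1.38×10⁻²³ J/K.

−145.2 dBm

T = 27 °C + 273.15 = 300.15 K
P_n = kTB = 1.38×10⁻²³ × 300.15 × 7.25×10² = 3.00×10⁻¹⁸ W
In dBm: 10 log₁₀(3.00×10⁻¹⁸ / 10⁻³) = −145.2 dBm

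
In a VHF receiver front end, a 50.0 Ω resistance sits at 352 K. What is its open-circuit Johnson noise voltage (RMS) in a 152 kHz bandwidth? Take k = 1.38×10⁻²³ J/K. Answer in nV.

V_n = √(4kTRB)
4kTRB = 4 × 1.38×10⁻²³ × 352 × 5.00×10¹ × 1.52×10⁵ = 1.48×10⁻¹³ V²
V_n = √(1.48×10⁻¹³) = 3.84×10⁻⁷ V = 384 nV

384 nV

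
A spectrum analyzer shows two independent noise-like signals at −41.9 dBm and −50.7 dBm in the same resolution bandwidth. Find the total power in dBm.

Convert to linear, add, convert back:
P₁ = 6.46×10⁻⁸ W, P₂ = 8.51×10⁻⁹ W
P_tot = 7.31×10⁻⁸ W → 10 log₁₀(P_tot / 10⁻³) = −41.4 dBm

−41.4 dBm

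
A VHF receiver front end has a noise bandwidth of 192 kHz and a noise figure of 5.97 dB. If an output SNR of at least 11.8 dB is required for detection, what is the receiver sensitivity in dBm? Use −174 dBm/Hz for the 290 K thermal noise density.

−103.4 dBm

Sensitivity = −174 + 10 log₁₀(B) + NF + SNR_min
= −174 + 52.83 + 5.97 + 11.8
= −103.40 dBm → −103.4 dBm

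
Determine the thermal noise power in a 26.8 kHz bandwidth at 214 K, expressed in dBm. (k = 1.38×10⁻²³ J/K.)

P_n = kTB = 1.38×10⁻²³ × 214 × 2.68×10⁴ = 7.91×10⁻¹⁷ W
In dBm: 10 log₁₀(7.91×10⁻¹⁷ / 10⁻³) = −131.0 dBm

−131.0 dBm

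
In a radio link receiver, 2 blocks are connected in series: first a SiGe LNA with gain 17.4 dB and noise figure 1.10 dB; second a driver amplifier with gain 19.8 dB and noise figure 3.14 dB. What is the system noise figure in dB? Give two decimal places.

1.16 dB

Convert to linear (a loss of L dB is a gain of −L dB): F_i = 10^(NF_i/10), G_i = 10^(G_i,dB/10)
  Stage 1: F_1 = 10^(1.10/10) = 1.288, G_1 = 10^(17.4/10) = 54.95
  Stage 2: F_2 = 10^(3.14/10) = 2.061, G_2 = 10^(19.8/10) = 95.50
Friis cascade:
  F = 1.288 + (2.061 − 1)/54.95 = 1.308
NF = 10 log₁₀(1.308) = 1.16 dB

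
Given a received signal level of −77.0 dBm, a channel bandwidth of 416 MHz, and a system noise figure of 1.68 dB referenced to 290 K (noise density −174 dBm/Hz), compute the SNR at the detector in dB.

9.1 dB

Noise floor: N = −174 + 10 log₁₀(B) + NF
10 log₁₀(4.16×10⁸) = 86.19 dB
N = −174 + 86.19 + 1.68 = −86.13 dBm
SNR = P_sig − N = −77.0 − (−86.13) = 9.13 dB → 9.1 dB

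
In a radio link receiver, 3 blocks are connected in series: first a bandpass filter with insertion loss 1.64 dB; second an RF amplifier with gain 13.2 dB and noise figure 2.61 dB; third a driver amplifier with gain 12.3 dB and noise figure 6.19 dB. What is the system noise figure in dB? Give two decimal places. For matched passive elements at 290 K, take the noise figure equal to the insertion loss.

4.60 dB

Convert to linear (a loss of L dB is a gain of −L dB): F_i = 10^(NF_i/10), G_i = 10^(G_i,dB/10)
  Stage 1: F_1 = 10^(1.64/10) = 1.459, G_1 = 10^(−1.64/10) = 0.6855
  Stage 2: F_2 = 10^(2.61/10) = 1.824, G_2 = 10^(13.2/10) = 20.89
  Stage 3: F_3 = 10^(6.19/10) = 4.159, G_3 = 10^(12.3/10) = 16.98
Friis cascade:
  F = 1.459 + (1.824 − 1)/0.6855 + (4.159 − 1)/14.32 = 2.881
NF = 10 log₁₀(2.881) = 4.60 dB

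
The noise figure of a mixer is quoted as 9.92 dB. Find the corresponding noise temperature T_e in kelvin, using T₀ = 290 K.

2557 K

F = 10^(9.92/10) = 9.81748
T_e = (F − 1)·T₀ = (9.81748 − 1) × 290 = 2557 K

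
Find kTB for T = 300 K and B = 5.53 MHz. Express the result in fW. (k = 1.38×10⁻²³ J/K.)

P_n = kTB = 1.38×10⁻²³ × 300 × 5.53×10⁶ = 2.29×10⁻¹⁴ W = 22.9 fW

22.9 fW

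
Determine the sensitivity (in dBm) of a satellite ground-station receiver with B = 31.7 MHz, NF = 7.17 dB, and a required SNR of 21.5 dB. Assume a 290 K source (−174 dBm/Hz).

Sensitivity = −174 + 10 log₁₀(B) + NF + SNR_min
= −174 + 75.01 + 7.17 + 21.5
= −70.32 dBm → −70.3 dBm

−70.3 dBm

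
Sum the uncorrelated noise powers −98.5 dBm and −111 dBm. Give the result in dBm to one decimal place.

Convert to linear, add, convert back:
P₁ = 1.41×10⁻¹³ W, P₂ = 7.94×10⁻¹⁵ W
P_tot = 1.49×10⁻¹³ W → 10 log₁₀(P_tot / 10⁻³) = −98.3 dBm

−98.3 dBm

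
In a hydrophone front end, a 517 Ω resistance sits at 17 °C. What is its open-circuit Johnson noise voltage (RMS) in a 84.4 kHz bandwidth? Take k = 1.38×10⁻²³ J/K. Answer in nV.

836 nV

T = 17 °C + 273.15 = 290.15 K
V_n = √(4kTRB)
4kTRB = 4 × 1.38×10⁻²³ × 290.15 × 5.17×10² × 8.44×10⁴ = 6.99×10⁻¹³ V²
V_n = √(6.99×10⁻¹³) = 8.36×10⁻⁷ V = 836 nV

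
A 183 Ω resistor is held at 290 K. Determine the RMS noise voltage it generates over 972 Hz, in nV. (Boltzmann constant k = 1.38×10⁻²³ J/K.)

V_n = √(4kTRB)
4kTRB = 4 × 1.38×10⁻²³ × 290 × 1.83×10² × 9.72×10² = 2.85×10⁻¹⁵ V²
V_n = √(2.85×10⁻¹⁵) = 5.34×10⁻⁸ V = 53.4 nV

53.4 nV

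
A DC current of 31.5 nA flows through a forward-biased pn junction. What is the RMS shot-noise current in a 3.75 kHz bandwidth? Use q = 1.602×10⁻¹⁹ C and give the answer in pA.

6.15 pA

I_n = √(2qI·B)
2qI·B = 2 × 1.602×10⁻¹⁹ × 3.15×10⁻⁸ × 3.75×10³ = 3.78×10⁻²³ A²
I_n = √(3.78×10⁻²³) = 6.15×10⁻¹² A = 6.15 pA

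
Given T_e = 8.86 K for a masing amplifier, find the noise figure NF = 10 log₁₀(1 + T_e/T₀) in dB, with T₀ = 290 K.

0.131 dB

F = 1 + T_e/T₀ = 1 + 8.86/290 = 1.03055
NF = 10 log₁₀(1.03055) = 0.131 dB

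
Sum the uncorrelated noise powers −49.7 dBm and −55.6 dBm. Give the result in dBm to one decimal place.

−48.7 dBm

Convert to linear, add, convert back:
P₁ = 1.07×10⁻⁸ W, P₂ = 2.75×10⁻⁹ W
P_tot = 1.35×10⁻⁸ W → 10 log₁₀(P_tot / 10⁻³) = −48.7 dBm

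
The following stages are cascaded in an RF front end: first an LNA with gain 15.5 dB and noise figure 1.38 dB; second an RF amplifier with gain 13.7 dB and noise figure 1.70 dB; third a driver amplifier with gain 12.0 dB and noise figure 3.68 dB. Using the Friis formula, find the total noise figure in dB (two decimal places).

Convert to linear (a loss of L dB is a gain of −L dB): F_i = 10^(NF_i/10), G_i = 10^(G_i,dB/10)
  Stage 1: F_1 = 10^(1.38/10) = 1.374, G_1 = 10^(15.5/10) = 35.48
  Stage 2: F_2 = 10^(1.70/10) = 1.479, G_2 = 10^(13.7/10) = 23.44
  Stage 3: F_3 = 10^(3.68/10) = 2.333, G_3 = 10^(12.0/10) = 15.85
Friis cascade:
  F = 1.374 + (1.479 − 1)/35.48 + (2.333 − 1)/831.8 = 1.389
NF = 10 log₁₀(1.389) = 1.43 dB

1.43 dB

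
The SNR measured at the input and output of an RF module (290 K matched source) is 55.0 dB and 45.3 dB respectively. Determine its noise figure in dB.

9.7 dB

NF (dB) = SNR_in(dB) − SNR_out(dB) when the source is at T₀
NF = 55.0 − 45.3 = 9.7 dB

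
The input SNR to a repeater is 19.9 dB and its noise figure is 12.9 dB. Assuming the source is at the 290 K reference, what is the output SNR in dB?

7.0 dB

By definition F = SNR_in/SNR_out, so in dB: SNR_out = SNR_in − NF
SNR_out = 19.9 − 12.9 = 7.0 dB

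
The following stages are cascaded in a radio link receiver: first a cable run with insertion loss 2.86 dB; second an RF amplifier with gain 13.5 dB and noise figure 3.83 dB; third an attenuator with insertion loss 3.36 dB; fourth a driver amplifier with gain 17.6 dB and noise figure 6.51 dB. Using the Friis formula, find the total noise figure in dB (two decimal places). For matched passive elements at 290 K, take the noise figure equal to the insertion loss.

Convert to linear (a loss of L dB is a gain of −L dB): F_i = 10^(NF_i/10), G_i = 10^(G_i,dB/10)
  Stage 1: F_1 = 10^(2.86/10) = 1.932, G_1 = 10^(−2.86/10) = 0.5176
  Stage 2: F_2 = 10^(3.83/10) = 2.415, G_2 = 10^(13.5/10) = 22.39
  Stage 3: F_3 = 10^(3.36/10) = 2.168, G_3 = 10^(−3.36/10) = 0.4613
  Stage 4: F_4 = 10^(6.51/10) = 4.477, G_4 = 10^(17.6/10) = 57.54
Friis cascade:
  F = 1.932 + (2.415 − 1)/0.5176 + (2.168 − 1)/11.59 + (4.477 − 1)/5.346 = 5.418
NF = 10 log₁₀(5.418) = 7.34 dB

7.34 dB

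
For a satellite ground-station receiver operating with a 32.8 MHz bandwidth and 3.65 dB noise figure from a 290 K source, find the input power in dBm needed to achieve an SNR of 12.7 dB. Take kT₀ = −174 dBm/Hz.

Sensitivity = −174 + 10 log₁₀(B) + NF + SNR_min
= −174 + 75.16 + 3.65 + 12.7
= −82.49 dBm → −82.5 dBm

−82.5 dBm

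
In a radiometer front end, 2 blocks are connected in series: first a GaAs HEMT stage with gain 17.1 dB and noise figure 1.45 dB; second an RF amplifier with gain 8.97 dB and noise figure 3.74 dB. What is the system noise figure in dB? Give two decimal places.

Convert to linear (a loss of L dB is a gain of −L dB): F_i = 10^(NF_i/10), G_i = 10^(G_i,dB/10)
  Stage 1: F_1 = 10^(1.45/10) = 1.396, G_1 = 10^(17.1/10) = 51.29
  Stage 2: F_2 = 10^(3.74/10) = 2.366, G_2 = 10^(8.97/10) = 7.889
Friis cascade:
  F = 1.396 + (2.366 − 1)/51.29 = 1.423
NF = 10 log₁₀(1.423) = 1.53 dB

1.53 dB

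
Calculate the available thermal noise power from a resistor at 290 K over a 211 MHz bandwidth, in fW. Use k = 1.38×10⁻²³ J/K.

P_n = kTB = 1.38×10⁻²³ × 290 × 2.11×10⁸ = 8.44×10⁻¹³ W = 844 fW

844 fW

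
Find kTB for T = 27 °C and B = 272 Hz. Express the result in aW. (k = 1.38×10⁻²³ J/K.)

1.13 aW

T = 27 °C + 273.15 = 300.15 K
P_n = kTB = 1.38×10⁻²³ × 300.15 × 2.72×10² = 1.13×10⁻¹⁸ W = 1.13 aW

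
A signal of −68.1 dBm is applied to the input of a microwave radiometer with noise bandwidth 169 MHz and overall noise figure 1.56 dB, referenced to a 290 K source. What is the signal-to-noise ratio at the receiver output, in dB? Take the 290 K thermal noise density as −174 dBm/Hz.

Noise floor: N = −174 + 10 log₁₀(B) + NF
10 log₁₀(1.69×10⁸) = 82.28 dB
N = −174 + 82.28 + 1.56 = −90.16 dBm
SNR = P_sig − N = −68.1 − (−90.16) = 22.06 dB → 22.1 dB

22.1 dB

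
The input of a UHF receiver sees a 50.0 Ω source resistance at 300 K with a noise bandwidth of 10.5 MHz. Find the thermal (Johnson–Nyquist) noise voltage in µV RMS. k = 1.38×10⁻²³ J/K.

2.95 µV

V_n = √(4kTRB)
4kTRB = 4 × 1.38×10⁻²³ × 300 × 5.00×10¹ × 1.05×10⁷ = 8.69×10⁻¹² V²
V_n = √(8.69×10⁻¹²) = 2.95×10⁻⁶ V = 2.95 µV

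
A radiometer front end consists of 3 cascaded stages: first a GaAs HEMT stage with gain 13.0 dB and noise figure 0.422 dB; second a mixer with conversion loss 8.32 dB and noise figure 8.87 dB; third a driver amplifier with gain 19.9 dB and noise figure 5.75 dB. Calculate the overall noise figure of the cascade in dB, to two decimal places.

3.76 dB

Convert to linear (a loss of L dB is a gain of −L dB): F_i = 10^(NF_i/10), G_i = 10^(G_i,dB/10)
  Stage 1: F_1 = 10^(0.422/10) = 1.102, G_1 = 10^(13.0/10) = 19.95
  Stage 2: F_2 = 10^(8.87/10) = 7.709, G_2 = 10^(−8.32/10) = 0.1472
  Stage 3: F_3 = 10^(5.75/10) = 3.758, G_3 = 10^(19.9/10) = 97.72
Friis cascade:
  F = 1.102 + (7.709 − 1)/19.95 + (3.758 − 1)/2.938 = 2.377
NF = 10 log₁₀(2.377) = 3.76 dB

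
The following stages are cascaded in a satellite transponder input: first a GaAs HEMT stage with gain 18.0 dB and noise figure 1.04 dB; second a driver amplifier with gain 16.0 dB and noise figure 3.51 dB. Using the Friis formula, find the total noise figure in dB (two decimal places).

Convert to linear (a loss of L dB is a gain of −L dB): F_i = 10^(NF_i/10), G_i = 10^(G_i,dB/10)
  Stage 1: F_1 = 10^(1.04/10) = 1.271, G_1 = 10^(18.0/10) = 63.10
  Stage 2: F_2 = 10^(3.51/10) = 2.244, G_2 = 10^(16.0/10) = 39.81
Friis cascade:
  F = 1.271 + (2.244 − 1)/63.10 = 1.290
NF = 10 log₁₀(1.290) = 1.11 dB

1.11 dB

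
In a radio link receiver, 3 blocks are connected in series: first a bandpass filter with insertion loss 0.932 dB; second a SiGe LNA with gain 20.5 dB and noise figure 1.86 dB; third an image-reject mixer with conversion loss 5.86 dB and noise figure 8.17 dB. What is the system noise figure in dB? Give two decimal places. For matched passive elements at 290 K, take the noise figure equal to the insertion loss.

2.93 dB

Convert to linear (a loss of L dB is a gain of −L dB): F_i = 10^(NF_i/10), G_i = 10^(G_i,dB/10)
  Stage 1: F_1 = 10^(0.932/10) = 1.239, G_1 = 10^(−0.932/10) = 0.8069
  Stage 2: F_2 = 10^(1.86/10) = 1.535, G_2 = 10^(20.5/10) = 112.2
  Stage 3: F_3 = 10^(8.17/10) = 6.561, G_3 = 10^(−5.86/10) = 0.2594
Friis cascade:
  F = 1.239 + (1.535 − 1)/0.8069 + (6.561 − 1)/90.53 = 1.963
NF = 10 log₁₀(1.963) = 2.93 dB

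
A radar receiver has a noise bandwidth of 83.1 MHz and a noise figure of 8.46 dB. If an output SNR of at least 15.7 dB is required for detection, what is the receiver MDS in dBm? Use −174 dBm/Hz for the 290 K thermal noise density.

Sensitivity = −174 + 10 log₁₀(B) + NF + SNR_min
= −174 + 79.2 + 8.46 + 15.7
= −70.64 dBm → −70.6 dBm

−70.6 dBm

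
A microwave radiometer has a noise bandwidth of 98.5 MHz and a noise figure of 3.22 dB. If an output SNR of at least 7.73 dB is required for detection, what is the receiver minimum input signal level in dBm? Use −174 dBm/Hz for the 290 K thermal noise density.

−83.1 dBm

Sensitivity = −174 + 10 log₁₀(B) + NF + SNR_min
= −174 + 79.93 + 3.22 + 7.73
= −83.12 dBm → −83.1 dBm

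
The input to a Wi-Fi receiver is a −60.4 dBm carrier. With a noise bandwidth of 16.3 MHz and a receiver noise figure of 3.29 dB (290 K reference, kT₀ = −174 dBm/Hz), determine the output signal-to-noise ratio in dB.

Noise floor: N = −174 + 10 log₁₀(B) + NF
10 log₁₀(1.63×10⁷) = 72.12 dB
N = −174 + 72.12 + 3.29 = −98.59 dBm
SNR = P_sig − N = −60.4 − (−98.59) = 38.19 dB → 38.2 dB

38.2 dB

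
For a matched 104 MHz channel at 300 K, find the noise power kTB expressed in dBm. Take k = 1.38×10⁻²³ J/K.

−93.7 dBm

P_n = kTB = 1.38×10⁻²³ × 300 × 1.04×10⁸ = 4.31×10⁻¹³ W
In dBm: 10 log₁₀(4.31×10⁻¹³ / 10⁻³) = −93.7 dBm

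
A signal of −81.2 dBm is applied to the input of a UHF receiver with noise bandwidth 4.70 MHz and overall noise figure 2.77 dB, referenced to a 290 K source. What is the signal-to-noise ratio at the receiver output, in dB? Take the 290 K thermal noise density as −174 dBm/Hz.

Noise floor: N = −174 + 10 log₁₀(B) + NF
10 log₁₀(4.70×10⁶) = 66.72 dB
N = −174 + 66.72 + 2.77 = −104.51 dBm
SNR = P_sig − N = −81.2 − (−104.51) = 23.31 dB → 23.3 dB

23.3 dB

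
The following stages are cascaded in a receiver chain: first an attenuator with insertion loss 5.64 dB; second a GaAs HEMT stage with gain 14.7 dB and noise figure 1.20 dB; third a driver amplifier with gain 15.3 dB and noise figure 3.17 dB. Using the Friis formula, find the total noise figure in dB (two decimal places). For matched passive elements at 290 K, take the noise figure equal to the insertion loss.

6.96 dB

Convert to linear (a loss of L dB is a gain of −L dB): F_i = 10^(NF_i/10), G_i = 10^(G_i,dB/10)
  Stage 1: F_1 = 10^(5.64/10) = 3.664, G_1 = 10^(−5.64/10) = 0.2729
  Stage 2: F_2 = 10^(1.20/10) = 1.318, G_2 = 10^(14.7/10) = 29.51
  Stage 3: F_3 = 10^(3.17/10) = 2.075, G_3 = 10^(15.3/10) = 33.88
Friis cascade:
  F = 3.664 + (1.318 − 1)/0.2729 + (2.075 − 1)/8.054 = 4.964
NF = 10 log₁₀(4.964) = 6.96 dB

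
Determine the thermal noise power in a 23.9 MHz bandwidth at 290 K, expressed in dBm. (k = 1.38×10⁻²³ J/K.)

P_n = kTB = 1.38×10⁻²³ × 290 × 2.39×10⁷ = 9.56×10⁻¹⁴ W
In dBm: 10 log₁₀(9.56×10⁻¹⁴ / 10⁻³) = −100.2 dBm

−100.2 dBm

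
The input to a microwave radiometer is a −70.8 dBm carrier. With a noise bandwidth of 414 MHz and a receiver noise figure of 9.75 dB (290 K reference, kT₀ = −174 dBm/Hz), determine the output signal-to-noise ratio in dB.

7.3 dB

Noise floor: N = −174 + 10 log₁₀(B) + NF
10 log₁₀(4.14×10⁸) = 86.17 dB
N = −174 + 86.17 + 9.75 = −78.08 dBm
SNR = P_sig − N = −70.8 − (−78.08) = 7.28 dB → 7.3 dB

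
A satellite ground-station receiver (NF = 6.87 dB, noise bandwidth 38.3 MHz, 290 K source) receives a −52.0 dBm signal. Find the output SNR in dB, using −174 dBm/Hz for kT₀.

Noise floor: N = −174 + 10 log₁₀(B) + NF
10 log₁₀(3.83×10⁷) = 75.83 dB
N = −174 + 75.83 + 6.87 = −91.30 dBm
SNR = P_sig − N = −52.0 − (−91.30) = 39.30 dB → 39.3 dB

39.3 dB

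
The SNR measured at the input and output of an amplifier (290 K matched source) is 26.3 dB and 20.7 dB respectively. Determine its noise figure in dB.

NF (dB) = SNR_in(dB) − SNR_out(dB) when the source is at T₀
NF = 26.3 − 20.7 = 5.6 dB

5.6 dB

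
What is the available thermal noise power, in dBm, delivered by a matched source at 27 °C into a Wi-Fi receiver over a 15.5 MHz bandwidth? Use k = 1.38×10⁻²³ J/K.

−101.9 dBm

T = 27 °C + 273.15 = 300.15 K
P_n = kTB = 1.38×10⁻²³ × 300.15 × 1.55×10⁷ = 6.42×10⁻¹⁴ W
In dBm: 10 log₁₀(6.42×10⁻¹⁴ / 10⁻³) = −101.9 dBm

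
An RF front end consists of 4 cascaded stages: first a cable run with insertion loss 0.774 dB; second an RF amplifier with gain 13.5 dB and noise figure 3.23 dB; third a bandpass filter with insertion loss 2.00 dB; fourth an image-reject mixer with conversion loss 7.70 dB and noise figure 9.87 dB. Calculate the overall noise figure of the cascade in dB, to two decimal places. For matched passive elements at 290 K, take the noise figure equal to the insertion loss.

Convert to linear (a loss of L dB is a gain of −L dB): F_i = 10^(NF_i/10), G_i = 10^(G_i,dB/10)
  Stage 1: F_1 = 10^(0.774/10) = 1.195, G_1 = 10^(−0.774/10) = 0.8368
  Stage 2: F_2 = 10^(3.23/10) = 2.104, G_2 = 10^(13.5/10) = 22.39
  Stage 3: F_3 = 10^(2.00/10) = 1.585, G_3 = 10^(−2.00/10) = 0.6310
  Stage 4: F_4 = 10^(9.87/10) = 9.705, G_4 = 10^(−7.70/10) = 0.1698
Friis cascade:
  F = 1.195 + (2.104 − 1)/0.8368 + (1.585 − 1)/18.73 + (9.705 − 1)/11.82 = 3.282
NF = 10 log₁₀(3.282) = 5.16 dB

5.16 dB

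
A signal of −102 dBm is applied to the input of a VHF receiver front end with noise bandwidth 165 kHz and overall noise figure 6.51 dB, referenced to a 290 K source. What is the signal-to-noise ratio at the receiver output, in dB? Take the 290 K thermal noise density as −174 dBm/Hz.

Noise floor: N = −174 + 10 log₁₀(B) + NF
10 log₁₀(1.65×10⁵) = 52.17 dB
N = −174 + 52.17 + 6.51 = −115.32 dBm
SNR = P_sig − N = −102 − (−115.32) = 13.32 dB → 13.3 dB

13.3 dB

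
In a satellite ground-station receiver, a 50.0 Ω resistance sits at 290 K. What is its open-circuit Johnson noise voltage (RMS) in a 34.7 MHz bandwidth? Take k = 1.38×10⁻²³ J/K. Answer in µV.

V_n = √(4kTRB)
4kTRB = 4 × 1.38×10⁻²³ × 290 × 5.00×10¹ × 3.47×10⁷ = 2.78×10⁻¹¹ V²
V_n = √(2.78×10⁻¹¹) = 5.27×10⁻⁶ V = 5.27 µV

5.27 µV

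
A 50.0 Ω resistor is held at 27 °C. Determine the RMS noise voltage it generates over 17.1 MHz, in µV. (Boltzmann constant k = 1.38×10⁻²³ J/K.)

T = 27 °C + 273.15 = 300.15 K
V_n = √(4kTRB)
4kTRB = 4 × 1.38×10⁻²³ × 300.15 × 5.00×10¹ × 1.71×10⁷ = 1.42×10⁻¹¹ V²
V_n = √(1.42×10⁻¹¹) = 3.76×10⁻⁶ V = 3.76 µV

3.76 µV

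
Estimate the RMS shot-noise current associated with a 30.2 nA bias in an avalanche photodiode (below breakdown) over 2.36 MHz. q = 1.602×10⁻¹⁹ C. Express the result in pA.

I_n = √(2qI·B)
2qI·B = 2 × 1.602×10⁻¹⁹ × 3.02×10⁻⁸ × 2.36×10⁶ = 2.28×10⁻²⁰ A²
I_n = √(2.28×10⁻²⁰) = 1.51×10⁻¹⁰ A = 151 pA

151 pA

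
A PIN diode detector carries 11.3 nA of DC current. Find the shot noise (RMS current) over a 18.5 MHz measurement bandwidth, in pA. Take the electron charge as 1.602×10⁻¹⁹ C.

259 pA

I_n = √(2qI·B)
2qI·B = 2 × 1.602×10⁻¹⁹ × 1.13×10⁻⁸ × 1.85×10⁷ = 6.70×10⁻²⁰ A²
I_n = √(6.70×10⁻²⁰) = 2.59×10⁻¹⁰ A = 259 pA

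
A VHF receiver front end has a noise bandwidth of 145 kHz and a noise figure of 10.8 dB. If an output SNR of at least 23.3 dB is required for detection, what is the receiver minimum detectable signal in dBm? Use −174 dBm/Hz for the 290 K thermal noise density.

−88.3 dBm

Sensitivity = −174 + 10 log₁₀(B) + NF + SNR_min
= −174 + 51.61 + 10.8 + 23.3
= −88.29 dBm → −88.3 dBm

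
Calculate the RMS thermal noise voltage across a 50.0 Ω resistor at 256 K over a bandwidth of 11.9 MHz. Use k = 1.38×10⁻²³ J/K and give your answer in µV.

V_n = √(4kTRB)
4kTRB = 4 × 1.38×10⁻²³ × 256 × 5.00×10¹ × 1.19×10⁷ = 8.41×10⁻¹² V²
V_n = √(8.41×10⁻¹²) = 2.90×10⁻⁶ V = 2.90 µV

2.90 µV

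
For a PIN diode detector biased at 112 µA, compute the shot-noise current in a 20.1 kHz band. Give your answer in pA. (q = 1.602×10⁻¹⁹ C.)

849 pA

I_n = √(2qI·B)
2qI·B = 2 × 1.602×10⁻¹⁹ × 1.12×10⁻⁴ × 2.01×10⁴ = 7.21×10⁻¹⁹ A²
I_n = √(7.21×10⁻¹⁹) = 8.49×10⁻¹⁰ A = 849 pA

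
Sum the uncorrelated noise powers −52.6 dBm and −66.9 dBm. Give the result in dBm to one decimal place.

Convert to linear, add, convert back:
P₁ = 5.50×10⁻⁹ W, P₂ = 2.04×10⁻¹⁰ W
P_tot = 5.70×10⁻⁹ W → 10 log₁₀(P_tot / 10⁻³) = −52.4 dBm

−52.4 dBm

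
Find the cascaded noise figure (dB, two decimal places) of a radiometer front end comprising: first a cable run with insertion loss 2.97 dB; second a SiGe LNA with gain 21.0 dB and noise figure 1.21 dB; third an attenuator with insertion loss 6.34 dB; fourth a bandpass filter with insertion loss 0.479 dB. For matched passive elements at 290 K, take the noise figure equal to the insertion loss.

4.28 dB

Convert to linear (a loss of L dB is a gain of −L dB): F_i = 10^(NF_i/10), G_i = 10^(G_i,dB/10)
  Stage 1: F_1 = 10^(2.97/10) = 1.982, G_1 = 10^(−2.97/10) = 0.5047
  Stage 2: F_2 = 10^(1.21/10) = 1.321, G_2 = 10^(21.0/10) = 125.9
  Stage 3: F_3 = 10^(6.34/10) = 4.305, G_3 = 10^(−6.34/10) = 0.2323
  Stage 4: F_4 = 10^(0.479/10) = 1.117, G_4 = 10^(−0.479/10) = 0.8956
Friis cascade:
  F = 1.982 + (1.321 − 1)/0.5047 + (4.305 − 1)/63.53 + (1.117 − 1)/14.76 = 2.678
NF = 10 log₁₀(2.678) = 4.28 dB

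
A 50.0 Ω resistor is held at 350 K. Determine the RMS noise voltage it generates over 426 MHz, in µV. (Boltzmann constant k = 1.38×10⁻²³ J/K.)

20.3 µV

V_n = √(4kTRB)
4kTRB = 4 × 1.38×10⁻²³ × 350 × 5.00×10¹ × 4.26×10⁸ = 4.12×10⁻¹⁰ V²
V_n = √(4.12×10⁻¹⁰) = 2.03×10⁻⁵ V = 20.3 µV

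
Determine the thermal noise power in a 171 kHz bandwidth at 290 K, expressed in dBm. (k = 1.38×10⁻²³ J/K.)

P_n = kTB = 1.38×10⁻²³ × 290 × 1.71×10⁵ = 6.84×10⁻¹⁶ W
In dBm: 10 log₁₀(6.84×10⁻¹⁶ / 10⁻³) = −121.6 dBm

−121.6 dBm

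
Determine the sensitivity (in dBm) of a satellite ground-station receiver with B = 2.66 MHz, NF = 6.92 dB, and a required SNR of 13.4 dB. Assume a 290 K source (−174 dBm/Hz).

−89.4 dBm

Sensitivity = −174 + 10 log₁₀(B) + NF + SNR_min
= −174 + 64.25 + 6.92 + 13.4
= −89.43 dBm → −89.4 dBm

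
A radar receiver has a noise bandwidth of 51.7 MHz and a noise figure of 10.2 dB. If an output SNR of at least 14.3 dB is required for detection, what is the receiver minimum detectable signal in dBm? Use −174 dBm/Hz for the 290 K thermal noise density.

Sensitivity = −174 + 10 log₁₀(B) + NF + SNR_min
= −174 + 77.13 + 10.2 + 14.3
= −72.37 dBm → −72.4 dBm

−72.4 dBm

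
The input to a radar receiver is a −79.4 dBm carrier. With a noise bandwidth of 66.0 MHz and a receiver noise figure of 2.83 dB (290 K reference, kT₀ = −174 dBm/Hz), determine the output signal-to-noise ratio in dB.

13.6 dB

Noise floor: N = −174 + 10 log₁₀(B) + NF
10 log₁₀(6.60×10⁷) = 78.2 dB
N = −174 + 78.2 + 2.83 = −92.97 dBm
SNR = P_sig − N = −79.4 − (−92.97) = 13.57 dB → 13.6 dB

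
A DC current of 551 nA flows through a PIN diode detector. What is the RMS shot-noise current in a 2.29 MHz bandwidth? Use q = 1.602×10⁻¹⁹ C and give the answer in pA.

636 pA

I_n = √(2qI·B)
2qI·B = 2 × 1.602×10⁻¹⁹ × 5.51×10⁻⁷ × 2.29×10⁶ = 4.04×10⁻¹⁹ A²
I_n = √(4.04×10⁻¹⁹) = 6.36×10⁻¹⁰ A = 636 pA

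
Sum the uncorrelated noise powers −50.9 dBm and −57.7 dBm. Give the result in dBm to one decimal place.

Convert to linear, add, convert back:
P₁ = 8.13×10⁻⁹ W, P₂ = 1.70×10⁻⁹ W
P_tot = 9.83×10⁻⁹ W → 10 log₁₀(P_tot / 10⁻³) = −50.1 dBm

−50.1 dBm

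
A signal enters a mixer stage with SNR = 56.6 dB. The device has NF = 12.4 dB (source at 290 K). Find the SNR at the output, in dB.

By definition F = SNR_in/SNR_out, so in dB: SNR_out = SNR_in − NF
SNR_out = 56.6 − 12.4 = 44.2 dB

44.2 dB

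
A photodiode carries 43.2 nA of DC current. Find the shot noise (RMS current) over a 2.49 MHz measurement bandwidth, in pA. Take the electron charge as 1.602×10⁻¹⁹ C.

I_n = √(2qI·B)
2qI·B = 2 × 1.602×10⁻¹⁹ × 4.32×10⁻⁸ × 2.49×10⁶ = 3.45×10⁻²⁰ A²
I_n = √(3.45×10⁻²⁰) = 1.86×10⁻¹⁰ A = 186 pA

186 pA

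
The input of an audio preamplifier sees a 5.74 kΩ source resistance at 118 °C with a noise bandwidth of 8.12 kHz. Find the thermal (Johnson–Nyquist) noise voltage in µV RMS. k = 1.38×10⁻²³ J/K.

1.00 µV

T = 118 °C + 273.15 = 391.15 K
V_n = √(4kTRB)
4kTRB = 4 × 1.38×10⁻²³ × 391.15 × 5.74×10³ × 8.12×10³ = 1.01×10⁻¹² V²
V_n = √(1.01×10⁻¹²) = 1.00×10⁻⁶ V = 1.00 µV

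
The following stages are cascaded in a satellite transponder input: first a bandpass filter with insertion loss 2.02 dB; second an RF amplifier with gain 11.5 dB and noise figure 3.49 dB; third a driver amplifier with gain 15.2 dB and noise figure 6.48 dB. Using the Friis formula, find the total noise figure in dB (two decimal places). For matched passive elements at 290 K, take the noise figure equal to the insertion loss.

5.96 dB

Convert to linear (a loss of L dB is a gain of −L dB): F_i = 10^(NF_i/10), G_i = 10^(G_i,dB/10)
  Stage 1: F_1 = 10^(2.02/10) = 1.592, G_1 = 10^(−2.02/10) = 0.6281
  Stage 2: F_2 = 10^(3.49/10) = 2.234, G_2 = 10^(11.5/10) = 14.13
  Stage 3: F_3 = 10^(6.48/10) = 4.446, G_3 = 10^(15.2/10) = 33.11
Friis cascade:
  F = 1.592 + (2.234 − 1)/0.6281 + (4.446 − 1)/8.872 = 3.945
NF = 10 log₁₀(3.945) = 5.96 dB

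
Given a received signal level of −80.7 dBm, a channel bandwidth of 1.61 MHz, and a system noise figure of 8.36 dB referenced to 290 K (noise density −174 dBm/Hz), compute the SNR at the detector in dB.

22.9 dB

Noise floor: N = −174 + 10 log₁₀(B) + NF
10 log₁₀(1.61×10⁶) = 62.07 dB
N = −174 + 62.07 + 8.36 = −103.57 dBm
SNR = P_sig − N = −80.7 − (−103.57) = 22.87 dB → 22.9 dB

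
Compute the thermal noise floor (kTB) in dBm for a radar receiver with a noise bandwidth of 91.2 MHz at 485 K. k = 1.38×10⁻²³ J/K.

P_n = kTB = 1.38×10⁻²³ × 485 × 9.12×10⁷ = 6.10×10⁻¹³ W
In dBm: 10 log₁₀(6.10×10⁻¹³ / 10⁻³) = −92.1 dBm

−92.1 dBm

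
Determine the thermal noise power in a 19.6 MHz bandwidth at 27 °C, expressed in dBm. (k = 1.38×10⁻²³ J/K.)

T = 27 °C + 273.15 = 300.15 K
P_n = kTB = 1.38×10⁻²³ × 300.15 × 1.96×10⁷ = 8.12×10⁻¹⁴ W
In dBm: 10 log₁₀(8.12×10⁻¹⁴ / 10⁻³) = −100.9 dBm

−100.9 dBm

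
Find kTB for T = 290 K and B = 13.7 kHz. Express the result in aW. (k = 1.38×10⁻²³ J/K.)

P_n = kTB = 1.38×10⁻²³ × 290 × 1.37×10⁴ = 5.48×10⁻¹⁷ W = 54.8 aW

54.8 aW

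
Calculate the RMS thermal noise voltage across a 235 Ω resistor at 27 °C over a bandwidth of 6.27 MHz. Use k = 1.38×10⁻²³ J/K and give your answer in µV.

T = 27 °C + 273.15 = 300.15 K
V_n = √(4kTRB)
4kTRB = 4 × 1.38×10⁻²³ × 300.15 × 2.35×10² × 6.27×10⁶ = 2.44×10⁻¹¹ V²
V_n = √(2.44×10⁻¹¹) = 4.94×10⁻⁶ V = 4.94 µV

4.94 µV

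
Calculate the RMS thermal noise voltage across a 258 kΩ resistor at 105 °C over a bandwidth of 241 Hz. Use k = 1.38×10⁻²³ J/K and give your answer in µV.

T = 105 °C + 273.15 = 378.15 K
V_n = √(4kTRB)
4kTRB = 4 × 1.38×10⁻²³ × 378.15 × 2.58×10⁵ × 2.41×10² = 1.30×10⁻¹² V²
V_n = √(1.30×10⁻¹²) = 1.14×10⁻⁶ V = 1.14 µV

1.14 µV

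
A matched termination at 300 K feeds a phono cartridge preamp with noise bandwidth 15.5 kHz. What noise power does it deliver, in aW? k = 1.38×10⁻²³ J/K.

P_n = kTB = 1.38×10⁻²³ × 300 × 1.55×10⁴ = 6.42×10⁻¹⁷ W = 64.2 aW

64.2 aW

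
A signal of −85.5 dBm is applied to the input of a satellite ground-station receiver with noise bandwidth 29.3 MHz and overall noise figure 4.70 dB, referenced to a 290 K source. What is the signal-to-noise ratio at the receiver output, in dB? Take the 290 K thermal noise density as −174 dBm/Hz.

Noise floor: N = −174 + 10 log₁₀(B) + NF
10 log₁₀(2.93×10⁷) = 74.67 dB
N = −174 + 74.67 + 4.70 = −94.63 dBm
SNR = P_sig − N = −85.5 − (−94.63) = 9.13 dB → 9.1 dB

9.1 dB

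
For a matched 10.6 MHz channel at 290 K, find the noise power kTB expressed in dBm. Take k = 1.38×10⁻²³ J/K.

−103.7 dBm

P_n = kTB = 1.38×10⁻²³ × 290 × 1.06×10⁷ = 4.24×10⁻¹⁴ W
In dBm: 10 log₁₀(4.24×10⁻¹⁴ / 10⁻³) = −103.7 dBm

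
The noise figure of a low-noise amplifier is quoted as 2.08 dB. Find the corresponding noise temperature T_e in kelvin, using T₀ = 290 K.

178 K

F = 10^(2.08/10) = 1.61436
T_e = (F − 1)·T₀ = (1.61436 − 1) × 290 = 178 K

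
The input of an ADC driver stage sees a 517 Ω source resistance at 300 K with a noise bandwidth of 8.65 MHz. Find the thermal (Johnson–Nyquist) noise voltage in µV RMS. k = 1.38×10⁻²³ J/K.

V_n = √(4kTRB)
4kTRB = 4 × 1.38×10⁻²³ × 300 × 5.17×10² × 8.65×10⁶ = 7.41×10⁻¹¹ V²
V_n = √(7.41×10⁻¹¹) = 8.61×10⁻⁶ V = 8.61 µV

8.61 µV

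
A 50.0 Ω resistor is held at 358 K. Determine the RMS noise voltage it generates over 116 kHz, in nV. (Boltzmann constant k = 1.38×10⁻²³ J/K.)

339 nV

V_n = √(4kTRB)
4kTRB = 4 × 1.38×10⁻²³ × 358 × 5.00×10¹ × 1.16×10⁵ = 1.15×10⁻¹³ V²
V_n = √(1.15×10⁻¹³) = 3.39×10⁻⁷ V = 339 nV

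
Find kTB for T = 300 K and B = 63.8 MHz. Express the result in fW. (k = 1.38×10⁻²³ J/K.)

264 fW

P_n = kTB = 1.38×10⁻²³ × 300 × 6.38×10⁷ = 2.64×10⁻¹³ W = 264 fW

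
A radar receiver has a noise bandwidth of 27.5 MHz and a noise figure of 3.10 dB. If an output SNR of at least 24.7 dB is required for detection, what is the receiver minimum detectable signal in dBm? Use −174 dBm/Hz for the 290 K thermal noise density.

−71.8 dBm

Sensitivity = −174 + 10 log₁₀(B) + NF + SNR_min
= −174 + 74.39 + 3.10 + 24.7
= −71.81 dBm → −71.8 dBm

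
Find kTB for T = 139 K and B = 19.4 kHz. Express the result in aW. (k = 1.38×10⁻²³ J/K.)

P_n = kTB = 1.38×10⁻²³ × 139 × 1.94×10⁴ = 3.72×10⁻¹⁷ W = 37.2 aW

37.2 aW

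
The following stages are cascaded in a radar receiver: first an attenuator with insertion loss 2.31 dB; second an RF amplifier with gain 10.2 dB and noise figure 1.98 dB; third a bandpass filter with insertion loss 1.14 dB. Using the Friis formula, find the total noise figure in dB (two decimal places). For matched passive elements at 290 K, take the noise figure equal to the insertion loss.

Convert to linear (a loss of L dB is a gain of −L dB): F_i = 10^(NF_i/10), G_i = 10^(G_i,dB/10)
  Stage 1: F_1 = 10^(2.31/10) = 1.702, G_1 = 10^(−2.31/10) = 0.5875
  Stage 2: F_2 = 10^(1.98/10) = 1.578, G_2 = 10^(10.2/10) = 10.47
  Stage 3: F_3 = 10^(1.14/10) = 1.300, G_3 = 10^(−1.14/10) = 0.7691
Friis cascade:
  F = 1.702 + (1.578 − 1)/0.5875 + (1.300 − 1)/6.152 = 2.734
NF = 10 log₁₀(2.734) = 4.37 dB

4.37 dB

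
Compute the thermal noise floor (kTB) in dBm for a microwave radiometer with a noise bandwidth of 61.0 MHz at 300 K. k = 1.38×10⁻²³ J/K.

−96.0 dBm

P_n = kTB = 1.38×10⁻²³ × 300 × 6.10×10⁷ = 2.53×10⁻¹³ W
In dBm: 10 log₁₀(2.53×10⁻¹³ / 10⁻³) = −96.0 dBm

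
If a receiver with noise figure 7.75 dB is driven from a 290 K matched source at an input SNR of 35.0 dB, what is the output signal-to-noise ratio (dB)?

27.25 dB

By definition F = SNR_in/SNR_out, so in dB: SNR_out = SNR_in − NF
SNR_out = 35.0 − 7.75 = 27.25 dB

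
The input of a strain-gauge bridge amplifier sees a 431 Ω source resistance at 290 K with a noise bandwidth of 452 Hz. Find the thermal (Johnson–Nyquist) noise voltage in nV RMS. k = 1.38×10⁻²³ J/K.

V_n = √(4kTRB)
4kTRB = 4 × 1.38×10⁻²³ × 290 × 4.31×10² × 4.52×10² = 3.12×10⁻¹⁵ V²
V_n = √(3.12×10⁻¹⁵) = 5.58×10⁻⁸ V = 55.8 nV

55.8 nV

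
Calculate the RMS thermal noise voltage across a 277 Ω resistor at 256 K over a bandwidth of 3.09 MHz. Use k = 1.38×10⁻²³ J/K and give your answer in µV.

V_n = √(4kTRB)
4kTRB = 4 × 1.38×10⁻²³ × 256 × 2.77×10² × 3.09×10⁶ = 1.21×10⁻¹¹ V²
V_n = √(1.21×10⁻¹¹) = 3.48×10⁻⁶ V = 3.48 µV

3.48 µV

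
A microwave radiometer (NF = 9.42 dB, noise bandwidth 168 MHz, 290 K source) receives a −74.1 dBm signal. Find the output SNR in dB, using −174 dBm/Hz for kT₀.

Noise floor: N = −174 + 10 log₁₀(B) + NF
10 log₁₀(1.68×10⁸) = 82.25 dB
N = −174 + 82.25 + 9.42 = −82.33 dBm
SNR = P_sig − N = −74.1 − (−82.33) = 8.23 dB → 8.2 dB

8.2 dB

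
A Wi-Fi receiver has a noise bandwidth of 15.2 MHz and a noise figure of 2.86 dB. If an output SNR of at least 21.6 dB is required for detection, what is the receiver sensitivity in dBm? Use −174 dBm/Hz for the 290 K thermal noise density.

Sensitivity = −174 + 10 log₁₀(B) + NF + SNR_min
= −174 + 71.82 + 2.86 + 21.6
= −77.72 dBm → −77.7 dBm

−77.7 dBm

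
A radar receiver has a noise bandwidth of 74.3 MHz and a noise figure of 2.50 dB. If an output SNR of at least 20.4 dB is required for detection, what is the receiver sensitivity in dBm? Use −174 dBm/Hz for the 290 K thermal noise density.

−72.4 dBm

Sensitivity = −174 + 10 log₁₀(B) + NF + SNR_min
= −174 + 78.71 + 2.50 + 20.4
= −72.39 dBm → −72.4 dBm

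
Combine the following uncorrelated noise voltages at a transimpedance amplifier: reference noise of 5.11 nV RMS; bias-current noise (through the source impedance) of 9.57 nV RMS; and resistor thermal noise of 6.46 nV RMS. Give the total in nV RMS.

Uncorrelated sources add in power (mean-square): V_tot = √(ΣV_i²)
V_tot = √[(5.11×10⁻⁹)² + (9.57×10⁻⁹)² + (6.46×10⁻⁹)²] = 1.26×10⁻⁸ V = 12.6 nV

12.6 nV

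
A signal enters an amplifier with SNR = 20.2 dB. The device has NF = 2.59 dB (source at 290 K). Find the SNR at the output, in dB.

By definition F = SNR_in/SNR_out, so in dB: SNR_out = SNR_in − NF
SNR_out = 20.2 − 2.59 = 17.61 dB

17.61 dB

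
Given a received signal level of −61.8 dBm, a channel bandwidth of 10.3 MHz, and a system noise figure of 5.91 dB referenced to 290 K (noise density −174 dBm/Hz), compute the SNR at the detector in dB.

Noise floor: N = −174 + 10 log₁₀(B) + NF
10 log₁₀(1.03×10⁷) = 70.13 dB
N = −174 + 70.13 + 5.91 = −97.96 dBm
SNR = P_sig − N = −61.8 − (−97.96) = 36.16 dB → 36.2 dB

36.2 dB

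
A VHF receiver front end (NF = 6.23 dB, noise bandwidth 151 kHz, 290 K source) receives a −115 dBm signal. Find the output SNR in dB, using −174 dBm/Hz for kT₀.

Noise floor: N = −174 + 10 log₁₀(B) + NF
10 log₁₀(1.51×10⁵) = 51.79 dB
N = −174 + 51.79 + 6.23 = −115.98 dBm
SNR = P_sig − N = −115 − (−115.98) = 0.98 dB → 1.0 dB

1.0 dB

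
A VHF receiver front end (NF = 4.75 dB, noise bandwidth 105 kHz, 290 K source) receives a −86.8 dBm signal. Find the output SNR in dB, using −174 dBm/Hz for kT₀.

Noise floor: N = −174 + 10 log₁₀(B) + NF
10 log₁₀(1.05×10⁵) = 50.21 dB
N = −174 + 50.21 + 4.75 = −119.04 dBm
SNR = P_sig − N = −86.8 − (−119.04) = 32.24 dB → 32.2 dB

32.2 dB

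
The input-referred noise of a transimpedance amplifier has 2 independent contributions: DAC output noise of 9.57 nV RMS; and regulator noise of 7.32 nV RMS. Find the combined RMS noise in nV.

12.0 nV

Uncorrelated sources add in power (mean-square): V_tot = √(ΣV_i²)
V_tot = √[(9.57×10⁻⁹)² + (7.32×10⁻⁹)²] = 1.20×10⁻⁸ V = 12.0 nV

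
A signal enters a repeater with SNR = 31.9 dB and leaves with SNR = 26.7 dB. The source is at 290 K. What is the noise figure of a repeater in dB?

5.2 dB

NF (dB) = SNR_in(dB) − SNR_out(dB) when the source is at T₀
NF = 31.9 − 26.7 = 5.2 dB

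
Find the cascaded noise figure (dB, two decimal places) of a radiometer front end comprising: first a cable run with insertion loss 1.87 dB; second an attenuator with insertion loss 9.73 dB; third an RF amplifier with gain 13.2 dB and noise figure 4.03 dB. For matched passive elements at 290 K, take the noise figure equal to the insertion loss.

15.63 dB

Convert to linear (a loss of L dB is a gain of −L dB): F_i = 10^(NF_i/10), G_i = 10^(G_i,dB/10)
  Stage 1: F_1 = 10^(1.87/10) = 1.538, G_1 = 10^(−1.87/10) = 0.6501
  Stage 2: F_2 = 10^(9.73/10) = 9.397, G_2 = 10^(−9.73/10) = 0.1064
  Stage 3: F_3 = 10^(4.03/10) = 2.529, G_3 = 10^(13.2/10) = 20.89
Friis cascade:
  F = 1.538 + (9.397 − 1)/0.6501 + (2.529 − 1)/0.06918 = 36.56
NF = 10 log₁₀(36.56) = 15.63 dB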